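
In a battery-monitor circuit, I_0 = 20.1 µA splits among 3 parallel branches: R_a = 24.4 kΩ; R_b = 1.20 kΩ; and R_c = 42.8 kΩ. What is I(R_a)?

Total conductance ΣG = 1/24.4 + 1/1.20 + 1/42.8 = 0.8977 (units of 1/kΩ).
R_a takes the fraction G_k/ΣG = 0.04098/0.8977 = 0.04565, so I = 20.1 × 0.04565 = 0.9177 µA.

I ≈ 0.918 µA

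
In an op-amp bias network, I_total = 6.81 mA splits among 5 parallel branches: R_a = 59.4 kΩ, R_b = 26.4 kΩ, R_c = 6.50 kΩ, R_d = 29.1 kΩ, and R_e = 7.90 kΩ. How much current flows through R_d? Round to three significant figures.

Conductances: ΣG = 1/59.4 + 1/26.4 + 1/6.50 + 1/29.1 + 1/7.90 = 0.3695 (1/kΩ).
Current divider: I(R_d) = I_total · G_k/ΣG = 6.81 × (0.03436/0.3695) = 6.81 × 0.09300 = 0.6333 mA.

I ≈ 0.633 mA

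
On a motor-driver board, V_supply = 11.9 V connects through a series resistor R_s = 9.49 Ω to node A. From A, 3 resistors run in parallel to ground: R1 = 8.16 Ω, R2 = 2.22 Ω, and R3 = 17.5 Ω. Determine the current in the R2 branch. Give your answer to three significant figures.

I ≈ 0.768 A

Combine the parallel branches: R_p = (1/8.16 + 1/2.22 + 1/17.5)⁻¹ = 1.587 Ω.
Node voltage V_A = V_supply · R_p/(R_s + R_p) = 11.9 × 0.1433 = 1.705 V.
I(R2) = V_A / R2 = 1.705/2.22 = 0.7680 A.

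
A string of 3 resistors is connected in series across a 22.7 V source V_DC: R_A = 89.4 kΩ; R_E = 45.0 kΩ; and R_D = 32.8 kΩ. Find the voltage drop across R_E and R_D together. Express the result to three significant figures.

V ≈ 10.6 V

ΣR = 89.4 + 45.0 + 32.8 = 167.2 kΩ.
R_{R_E..R_D} = 45.0 + 32.8 = 77.80 kΩ.
By the voltage-divider rule, V = 22.7 × 77.80/167.2 = 10.56 V.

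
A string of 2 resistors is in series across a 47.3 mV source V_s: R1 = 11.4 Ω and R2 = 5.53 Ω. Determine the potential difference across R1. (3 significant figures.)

Series total: ΣR = 11.4 + 5.53 = 16.93 Ω.
Voltage divider: V = V_s · (11.40 / 16.93) = 47.3 × 0.6734 = 31.85 mV.

V ≈ 31.8 mV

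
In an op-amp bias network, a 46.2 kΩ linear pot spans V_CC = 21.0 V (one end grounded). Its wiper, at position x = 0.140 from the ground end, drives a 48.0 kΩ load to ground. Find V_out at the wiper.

V_out ≈ 2.63 V

Lower segment x·R_p = 6.468 kΩ; upper segment (1−x)·R_p = 39.73 kΩ.
(x·R_p) ‖ R_L = 5.700 kΩ.
Then V_out = V_CC · 5.700/(39.73 + 5.700) = 2.635 V.
(Unloaded: V_out = x·V_CC = 2.94 V.)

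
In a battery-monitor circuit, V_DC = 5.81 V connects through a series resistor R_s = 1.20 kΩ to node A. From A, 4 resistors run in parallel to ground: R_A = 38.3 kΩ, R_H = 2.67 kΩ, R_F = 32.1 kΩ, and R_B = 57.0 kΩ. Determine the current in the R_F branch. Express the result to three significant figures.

Combine the parallel branches: R_p = (1/38.3 + 1/2.67 + 1/32.1 + 1/57.0)⁻¹ = 2.225 kΩ.
Node voltage V_A = V_DC · R_p/(R_s + R_p) = 5.81 × 0.6497 = 3.775 V.
Branch current I = V_A/R_F = 3.775/32.1 = 0.1176 mA.

I ≈ 0.118 mA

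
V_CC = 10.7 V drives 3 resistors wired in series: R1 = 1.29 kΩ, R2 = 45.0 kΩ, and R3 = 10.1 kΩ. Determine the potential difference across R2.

Series total: ΣR = 1.29 + 45.0 + 10.1 = 56.39 kΩ.
Voltage divider: V = V_CC · (45.00 / 56.39) = 10.7 × 0.7980 = 8.539 V.

V ≈ 8.54 V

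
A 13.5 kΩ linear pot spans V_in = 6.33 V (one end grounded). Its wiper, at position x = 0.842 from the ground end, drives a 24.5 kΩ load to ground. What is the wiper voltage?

Lower segment x·R_p = 11.37 kΩ; upper segment (1−x)·R_p = 2.133 kΩ.
R_L loads the lower segment: effective lower R = 7.765 kΩ.
Then V_out = V_in · 7.765/(2.133 + 7.765) = 4.966 V.

V_out ≈ 4.97 V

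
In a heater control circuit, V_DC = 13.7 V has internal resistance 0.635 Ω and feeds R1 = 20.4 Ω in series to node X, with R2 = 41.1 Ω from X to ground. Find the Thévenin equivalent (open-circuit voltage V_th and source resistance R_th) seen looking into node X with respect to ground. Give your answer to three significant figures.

R1' = 0.635 + 20.4 = 21.04 Ω (source resistance + R1).
With X open, the divider is unloaded: V_th = 13.7 × 41.1/62.14 = 9.062 V.
Looking into X with the source shorted: R_th = R1'·R2/(R1'+R2) = 21.04 × 41.1/62.14 = 13.91 Ω.

V_th ≈ 9.06 V, R_th ≈ 13.9 Ω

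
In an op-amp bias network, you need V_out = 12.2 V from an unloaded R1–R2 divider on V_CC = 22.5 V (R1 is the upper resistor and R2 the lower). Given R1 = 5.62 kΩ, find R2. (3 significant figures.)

Required fraction k = V_out/V_CC = 0.5422.
R2 = R1 · 0.5422/(1 − 0.5422) = 6.657 kΩ.

R2 ≈ 6.66 kΩ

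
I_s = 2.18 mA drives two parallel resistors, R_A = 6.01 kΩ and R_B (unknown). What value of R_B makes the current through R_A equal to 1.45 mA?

In a two-way split, I_A/I_s = R_B/(R_A + R_B).
1.45/2.18 = R_B/(R_A + R_B) → R_B = R_A · (0.6651)/(1 − 0.6651) = 6.01 × 1.986 = 11.94 kΩ.

R_B ≈ 11.9 kΩ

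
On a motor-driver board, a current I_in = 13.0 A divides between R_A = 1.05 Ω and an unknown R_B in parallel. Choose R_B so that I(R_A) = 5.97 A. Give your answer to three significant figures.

R_B ≈ 0.892 Ω

In a two-way split, I_A/I_in = R_B/(R_A + R_B).
5.97/13.0 = R_B/(R_A + R_B) → R_B = R_A · (0.4592)/(1 − 0.4592) = 1.05 × 0.8492 = 0.8917 Ω.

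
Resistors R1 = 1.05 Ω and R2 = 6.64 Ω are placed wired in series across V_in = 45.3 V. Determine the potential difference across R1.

V ≈ 6.19 V

Total series resistance ΣR = 1.05 + 6.64 = 7.690 Ω.
Voltage divider: V = V_in · (1.050 / 7.690) = 45.3 × 0.1365 = 6.185 V.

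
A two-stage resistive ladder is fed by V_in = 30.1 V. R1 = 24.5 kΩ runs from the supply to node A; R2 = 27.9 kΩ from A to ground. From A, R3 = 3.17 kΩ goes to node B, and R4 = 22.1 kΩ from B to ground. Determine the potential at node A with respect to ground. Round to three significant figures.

V_A ≈ 10.6 V

The second stage (R3 + R4 = 25.27 kΩ) loads node A in parallel with R2.
R2 ‖ (R3+R4) = 13.26 kΩ.
So V_A = 30.1 × 0.3512 = 10.57 V.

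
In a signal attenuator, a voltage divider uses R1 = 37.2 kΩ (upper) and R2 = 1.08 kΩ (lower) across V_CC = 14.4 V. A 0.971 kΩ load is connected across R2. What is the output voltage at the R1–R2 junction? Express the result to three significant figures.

The load sits in parallel with R2, giving an effective lower resistance R2' = R2·R_L/(R2+R_L) = 0.5113 kΩ.
Then V_out = V_CC · R2'/(R1 + R2') = 14.4 × 0.5113/37.71 = 0.1952 V.

V_out ≈ 0.195 V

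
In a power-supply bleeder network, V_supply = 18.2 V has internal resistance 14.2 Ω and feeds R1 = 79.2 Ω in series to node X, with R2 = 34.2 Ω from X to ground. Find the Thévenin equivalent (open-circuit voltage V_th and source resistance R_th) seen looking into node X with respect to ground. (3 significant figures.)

V_th ≈ 4.88 V, R_th ≈ 25.0 Ω

R1' = 14.2 + 79.2 = 93.40 Ω (source resistance + R1).
V_th is the unloaded tap voltage: V_supply · R2/(R1'+R2) = 18.2 × 0.2680 = 4.878 V.
With V_supply suppressed (replaced by a short), R_th = R1' ‖ R2 = (93.40 × 34.2)/(93.40 + 34.2) = 25.03 Ω.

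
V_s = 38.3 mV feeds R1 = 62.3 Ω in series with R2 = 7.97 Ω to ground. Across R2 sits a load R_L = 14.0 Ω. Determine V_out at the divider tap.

First combine the lower leg with the load: R2 ‖ R_L = 5.079 Ω.
Voltage divider with the loaded lower leg: V_out = 38.3 × 5.079/(62.3 + 5.079) = 38.3 × 0.07538 = 2.887 mV.
(Unloaded it would be 4.34 mV; the load pulls it down.)

V_out ≈ 2.89 mV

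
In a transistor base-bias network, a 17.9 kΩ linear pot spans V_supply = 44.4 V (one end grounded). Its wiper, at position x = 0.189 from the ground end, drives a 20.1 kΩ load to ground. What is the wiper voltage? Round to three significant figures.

Lower segment x·R_p = 3.383 kΩ; upper segment (1−x)·R_p = 14.52 kΩ.
Lower segment in parallel with the load: 3.383 ‖ 20.1 = 2.896 kΩ.
Then V_out = V_supply · 2.896/(14.52 + 2.896) = 7.384 V.
(Unloaded: V_out = x·V_supply = 8.39 V.)

V_out ≈ 7.38 V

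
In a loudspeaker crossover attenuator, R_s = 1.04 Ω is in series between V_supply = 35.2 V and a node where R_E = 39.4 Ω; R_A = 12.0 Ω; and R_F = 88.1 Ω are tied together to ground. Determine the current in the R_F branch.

I ≈ 0.355 A

Combine the parallel branches: R_p = (1/39.4 + 1/12.0 + 1/88.1)⁻¹ = 8.329 Ω.
Node voltage V_A = V_supply · R_p/(R_s + R_p) = 35.2 × 0.8890 = 31.29 V.
Branch current I = V_A/R_F = 31.29/88.1 = 0.3552 A.
(Check via current divider: I_total = 3.757 A; share G_k/ΣG = 0.09454 → same result.)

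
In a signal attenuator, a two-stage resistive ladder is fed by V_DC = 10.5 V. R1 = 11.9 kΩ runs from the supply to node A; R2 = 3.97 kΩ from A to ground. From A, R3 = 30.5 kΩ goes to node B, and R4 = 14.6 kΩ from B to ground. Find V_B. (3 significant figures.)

V_B ≈ 0.798 V

The second stage (R3 + R4 = 45.10 kΩ) loads node A in parallel with R2.
Effective lower resistance at A: R2 ‖ 45.10 = 3.649 kΩ.
V_A = 10.5 × 3.649/(11.9 + 3.649) = 2.464 V.
Stage 2 is unloaded, so V_B = V_A · R4/(R3+R4) = 2.464 × 14.6/45.10 = 0.7977 V.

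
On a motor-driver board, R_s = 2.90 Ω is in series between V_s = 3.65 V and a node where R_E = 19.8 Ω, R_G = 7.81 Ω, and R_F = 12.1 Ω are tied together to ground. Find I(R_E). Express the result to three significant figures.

I ≈ 0.105 A

Combine the parallel branches: R_p = (1/19.8 + 1/7.81 + 1/12.1)⁻¹ = 3.829 Ω.
V_A by voltage divider: V_A = 3.65 × 3.829/(2.90 + 3.829) = 2.077 V.
I(R_E) = V_A / R_E = 2.077/19.8 = 0.1049 A.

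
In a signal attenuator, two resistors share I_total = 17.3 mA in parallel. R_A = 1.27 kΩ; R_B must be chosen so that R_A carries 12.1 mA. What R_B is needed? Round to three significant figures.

Two-branch current divider: I_A = I_total · R_B/(R_A + R_B).
12.1/17.3 = R_B/(R_A + R_B) → R_B = R_A · (0.6994)/(1 − 0.6994) = 1.27 × 2.327 = 2.955 kΩ.

R_B ≈ 2.96 kΩ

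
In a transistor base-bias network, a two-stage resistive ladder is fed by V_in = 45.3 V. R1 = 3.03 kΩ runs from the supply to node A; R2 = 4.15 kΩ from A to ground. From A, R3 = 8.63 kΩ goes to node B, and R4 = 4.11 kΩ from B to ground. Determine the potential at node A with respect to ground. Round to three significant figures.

Node A sees R2 in parallel with the series input of stage 2, R3 + R4 = 12.74 kΩ.
R2 ‖ (R3+R4) = 3.130 kΩ.
First divider: V_A = V_in · 3.130/(3.03 + 3.130) = 23.02 V.

V_A ≈ 23.0 V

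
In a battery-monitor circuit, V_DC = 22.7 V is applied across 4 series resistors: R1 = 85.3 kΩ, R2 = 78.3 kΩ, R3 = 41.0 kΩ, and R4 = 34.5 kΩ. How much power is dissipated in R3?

P ≈ 0.370 mW

Series current I = V_DC/ΣR = 22.7/239.1 = 0.09494 mA.
P(R3) = I²·R3 = (0.09494)² × 41.0 = 0.3696 mW.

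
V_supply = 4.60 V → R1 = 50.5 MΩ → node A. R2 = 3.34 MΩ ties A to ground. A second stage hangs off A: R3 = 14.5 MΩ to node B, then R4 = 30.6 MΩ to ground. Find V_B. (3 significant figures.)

Node A sees R2 in parallel with the series input of stage 2, R3 + R4 = 45.10 MΩ.
Effective lower resistance at A: R2 ‖ 45.10 = 3.110 MΩ.
So V_A = 4.60 × 0.05801 = 0.2668 V.
V_B = V_A × 0.6785 = 0.1810 V.

V_B ≈ 0.181 V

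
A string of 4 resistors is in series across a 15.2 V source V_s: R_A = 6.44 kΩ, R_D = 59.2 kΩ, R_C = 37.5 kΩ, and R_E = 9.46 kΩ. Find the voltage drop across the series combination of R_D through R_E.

Series total: ΣR = 6.44 + 59.2 + 37.5 + 9.46 = 112.6 kΩ.
R_{R_D..R_E} = 59.2 + 37.5 + 9.46 = 106.2 kΩ.
V = V_s · R/ΣR = 15.2 × 0.9428 = 14.33 V.

V ≈ 14.3 V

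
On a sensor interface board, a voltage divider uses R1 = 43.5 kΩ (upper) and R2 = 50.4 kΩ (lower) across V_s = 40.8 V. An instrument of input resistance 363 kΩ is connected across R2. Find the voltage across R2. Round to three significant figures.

First combine the lower leg with the load: R2 ‖ R_L = 44.26 kΩ.
Now apply the divider: V_out = 40.8 × 0.5043 = 20.58 V.

V_out ≈ 20.6 V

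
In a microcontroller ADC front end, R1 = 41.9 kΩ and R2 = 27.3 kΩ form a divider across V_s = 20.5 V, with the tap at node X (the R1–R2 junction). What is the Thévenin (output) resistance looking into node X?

R_th ≈ 16.5 kΩ

Looking into X with the source shorted: R_th = R1·R2/(R1+R2) = 41.90 × 27.3/69.20 = 16.53 kΩ.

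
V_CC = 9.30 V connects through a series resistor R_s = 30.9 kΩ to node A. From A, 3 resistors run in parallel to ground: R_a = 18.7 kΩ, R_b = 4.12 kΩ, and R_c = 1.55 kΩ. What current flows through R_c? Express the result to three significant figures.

I ≈ 0.199 mA

Equivalent of the parallel group: R_p = 1.062 kΩ.
V_A by voltage divider: V_A = 9.30 × 1.062/(30.9 + 1.062) = 0.3091 V.
I(R_c) = V_A / R_c = 0.3091/1.55 = 0.1994 mA.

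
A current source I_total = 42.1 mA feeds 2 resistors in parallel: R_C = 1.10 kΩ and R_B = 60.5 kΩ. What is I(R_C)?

Two-branch current divider: I_k = I_total · R_other/(R_1 + R_2).
I(R_C) = 42.1 × 60.5/(1.10 + 60.5) = 42.1 × 0.9821 = 41.35 mA.

I ≈ 41.3 mA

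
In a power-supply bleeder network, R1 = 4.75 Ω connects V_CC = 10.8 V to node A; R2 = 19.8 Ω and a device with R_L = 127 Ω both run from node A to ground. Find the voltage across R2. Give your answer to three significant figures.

The load sits in parallel with R2, giving an effective lower resistance R2' = R2·R_L/(R2+R_L) = 17.13 Ω.
Now apply the divider: V_out = 10.8 × 0.7829 = 8.455 V.

V_out ≈ 8.46 V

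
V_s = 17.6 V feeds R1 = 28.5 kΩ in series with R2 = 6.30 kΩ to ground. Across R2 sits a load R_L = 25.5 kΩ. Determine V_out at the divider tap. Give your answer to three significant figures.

V_out ≈ 2.65 V

First combine the lower leg with the load: R2 ‖ R_L = 5.052 kΩ.
Now apply the divider: V_out = 17.6 × 0.1506 = 2.650 V.
(Unloaded it would be 3.19 V; the load pulls it down.)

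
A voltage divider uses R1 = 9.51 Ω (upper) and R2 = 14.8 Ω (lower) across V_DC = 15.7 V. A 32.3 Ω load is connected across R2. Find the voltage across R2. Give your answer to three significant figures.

V_out ≈ 8.11 V

First combine the lower leg with the load: R2 ‖ R_L = 10.15 Ω.
Then V_out = V_DC · R2'/(R1 + R2') = 15.7 × 10.15/19.66 = 8.105 V.
(Unloaded it would be 9.56 V; the load pulls it down.)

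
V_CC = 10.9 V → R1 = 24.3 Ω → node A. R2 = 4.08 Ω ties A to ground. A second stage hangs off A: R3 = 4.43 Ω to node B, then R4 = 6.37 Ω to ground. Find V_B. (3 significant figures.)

V_B ≈ 0.698 V

Looking into the second stage from A: R3 + R4 = 10.80 Ω appears in parallel with R2.
Effective lower resistance at A: R2 ‖ 10.80 = 2.961 Ω.
So V_A = 10.9 × 0.1086 = 1.184 V.
Then the unloaded second divider: V_B = V_A × R4/(R3+R4) = 1.184 × 0.5898 = 0.6984 V.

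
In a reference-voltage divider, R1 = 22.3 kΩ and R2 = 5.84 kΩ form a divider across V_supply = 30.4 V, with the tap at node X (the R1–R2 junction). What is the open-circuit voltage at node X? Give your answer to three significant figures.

Open-circuit (no load on X): V_th = V_supply · R2/(R1 + R2) = 30.4 × 5.84/(22.30 + 5.84) = 6.309 V.

V_th ≈ 6.31 V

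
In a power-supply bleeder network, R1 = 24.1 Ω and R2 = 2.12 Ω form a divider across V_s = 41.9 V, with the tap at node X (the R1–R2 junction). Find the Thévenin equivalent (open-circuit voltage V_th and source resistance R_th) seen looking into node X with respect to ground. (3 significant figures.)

V_th ≈ 3.39 V, R_th ≈ 1.95 Ω

Open-circuit (no load on X): V_th = V_s · R2/(R1 + R2) = 41.9 × 2.12/(24.10 + 2.12) = 3.388 V.
Looking into X with the source shorted: R_th = R1·R2/(R1+R2) = 24.10 × 2.12/26.22 = 1.949 Ω.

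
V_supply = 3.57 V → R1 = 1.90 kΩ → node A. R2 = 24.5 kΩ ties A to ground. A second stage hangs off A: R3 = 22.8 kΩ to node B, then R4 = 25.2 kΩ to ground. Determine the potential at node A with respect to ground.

The second stage (R3 + R4 = 48.00 kΩ) loads node A in parallel with R2.
R2 ‖ (R3+R4) = 16.22 kΩ.
First divider: V_A = V_supply · 16.22/(1.90 + 16.22) = 3.196 V.

V_A ≈ 3.20 V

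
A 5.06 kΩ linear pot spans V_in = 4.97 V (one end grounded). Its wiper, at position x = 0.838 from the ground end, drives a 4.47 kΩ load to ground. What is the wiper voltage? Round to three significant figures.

The pot divides into 0.8197 kΩ above the wiper and 4.240 kΩ below.
(x·R_p) ‖ R_L = 2.176 kΩ.
Then V_out = V_in · 2.176/(0.8197 + 2.176) = 3.610 V.
(Unloaded: V_out = x·V_in = 4.16 V.)

V_out ≈ 3.61 V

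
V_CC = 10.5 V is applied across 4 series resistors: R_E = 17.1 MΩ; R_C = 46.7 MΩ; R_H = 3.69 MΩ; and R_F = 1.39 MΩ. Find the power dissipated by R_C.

P ≈ 1.09 µW

Series current I = V_CC/ΣR = 10.5/68.88 = 0.1524 µA.
V(R_C) = I·R = 7.119 V; P = V·I = 7.119 × 0.1524 = 1.085 µW.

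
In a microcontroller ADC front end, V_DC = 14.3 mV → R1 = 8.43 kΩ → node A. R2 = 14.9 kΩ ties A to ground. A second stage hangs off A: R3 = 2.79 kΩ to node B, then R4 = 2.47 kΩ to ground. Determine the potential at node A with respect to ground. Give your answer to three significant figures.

Node A sees R2 in parallel with the series input of stage 2, R3 + R4 = 5.260 kΩ.
R2 ‖ (R3+R4) = 3.888 kΩ.
First divider: V_A = V_DC · 3.888/(8.43 + 3.888) = 4.513 mV.

V_A ≈ 4.51 mV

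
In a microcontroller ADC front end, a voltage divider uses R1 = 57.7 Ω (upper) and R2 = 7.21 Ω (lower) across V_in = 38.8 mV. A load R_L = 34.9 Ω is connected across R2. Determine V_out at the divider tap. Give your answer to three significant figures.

First combine the lower leg with the load: R2 ‖ R_L = 5.976 Ω.
Then V_out = V_in · R2'/(R1 + R2') = 38.8 × 5.976/63.68 = 3.641 mV.
(Unloaded it would be 4.31 mV; the load pulls it down.)

V_out ≈ 3.64 mV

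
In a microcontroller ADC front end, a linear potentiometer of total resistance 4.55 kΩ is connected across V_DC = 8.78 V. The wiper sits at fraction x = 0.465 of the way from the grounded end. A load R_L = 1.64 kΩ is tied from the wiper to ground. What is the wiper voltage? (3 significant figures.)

The pot divides into 2.434 kΩ above the wiper and 2.116 kΩ below.
R_L loads the lower segment: effective lower R = 0.9239 kΩ.
Then V_out = V_DC · 0.9239/(2.434 + 0.9239) = 2.416 V.
(Unloaded: V_out = x·V_DC = 4.08 V.)

V_out ≈ 2.42 V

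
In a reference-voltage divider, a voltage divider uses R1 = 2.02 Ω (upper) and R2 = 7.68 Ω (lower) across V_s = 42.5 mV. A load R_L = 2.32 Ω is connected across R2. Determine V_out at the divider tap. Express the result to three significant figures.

V_out ≈ 19.9 mV

First combine the lower leg with the load: R2 ‖ R_L = 1.782 Ω.
Now apply the divider: V_out = 42.5 × 0.4687 = 19.92 mV.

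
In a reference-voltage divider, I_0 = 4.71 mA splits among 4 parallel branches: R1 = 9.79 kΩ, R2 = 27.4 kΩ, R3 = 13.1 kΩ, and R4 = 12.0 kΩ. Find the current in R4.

I ≈ 1.32 mA

Total conductance ΣG = 1/9.79 + 1/27.4 + 1/13.1 + 1/12.0 = 0.2983 (units of 1/kΩ).
R4 takes the fraction G_k/ΣG = 0.08333/0.2983 = 0.2794, so I = 4.71 × 0.2794 = 1.316 mA.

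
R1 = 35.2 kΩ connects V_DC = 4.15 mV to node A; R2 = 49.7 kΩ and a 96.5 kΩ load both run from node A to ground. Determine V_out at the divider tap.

First combine the lower leg with the load: R2 ‖ R_L = 32.80 kΩ.
Now apply the divider: V_out = 4.15 × 0.4824 = 2.002 mV.

V_out ≈ 2.00 mV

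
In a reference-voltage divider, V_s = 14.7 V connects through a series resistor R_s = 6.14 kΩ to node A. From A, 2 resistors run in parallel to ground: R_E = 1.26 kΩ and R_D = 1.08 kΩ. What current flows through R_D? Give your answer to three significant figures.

I ≈ 1.18 mA

Combine the parallel branches: R_p = (1/1.26 + 1/1.08)⁻¹ = 0.5815 kΩ.
V_A by voltage divider: V_A = 14.7 × 0.5815/(6.14 + 0.5815) = 1.272 V.
I(R_D) = V_A / R_D = 1.272/1.08 = 1.178 mA.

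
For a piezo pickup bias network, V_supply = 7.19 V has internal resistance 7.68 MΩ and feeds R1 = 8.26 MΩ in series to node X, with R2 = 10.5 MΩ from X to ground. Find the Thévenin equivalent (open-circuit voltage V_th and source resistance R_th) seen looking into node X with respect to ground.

R1' = 7.68 + 8.26 = 15.94 MΩ (source resistance + R1).
V_th is the unloaded tap voltage: V_supply · R2/(R1'+R2) = 7.19 × 0.3971 = 2.855 V.
Zeroing V_supply shorts the top of R1' to ground, so R_th = R1' ‖ R2 = 6.330 MΩ.

V_th ≈ 2.86 V, R_th ≈ 6.33 MΩ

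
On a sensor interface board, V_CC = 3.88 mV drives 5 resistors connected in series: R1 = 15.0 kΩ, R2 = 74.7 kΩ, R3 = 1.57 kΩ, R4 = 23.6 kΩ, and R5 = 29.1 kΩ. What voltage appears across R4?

ΣR = 15.0 + 74.7 + 1.57 + 23.6 + 29.1 = 144.0 kΩ.
Voltage divider: V = V_CC · (23.60 / 144.0) = 3.88 × 0.1639 = 0.6360 mV.

V ≈ 0.636 mV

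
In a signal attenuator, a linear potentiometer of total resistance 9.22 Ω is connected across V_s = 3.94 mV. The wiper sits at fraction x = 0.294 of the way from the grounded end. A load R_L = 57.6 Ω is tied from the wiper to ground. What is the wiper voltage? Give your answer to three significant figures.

The pot divides into 6.509 Ω above the wiper and 2.711 Ω below.
R_L loads the lower segment: effective lower R = 2.589 Ω.
Loaded-divider output: V_out = 3.94 × 0.2845 = 1.121 mV.

V_out ≈ 1.12 mV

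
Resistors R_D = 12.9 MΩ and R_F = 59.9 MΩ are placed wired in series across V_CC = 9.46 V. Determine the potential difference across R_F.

V ≈ 7.78 V

Series total: ΣR = 12.9 + 59.9 = 72.80 MΩ.
V = V_CC · R/ΣR = 9.46 × 0.8228 = 7.784 V.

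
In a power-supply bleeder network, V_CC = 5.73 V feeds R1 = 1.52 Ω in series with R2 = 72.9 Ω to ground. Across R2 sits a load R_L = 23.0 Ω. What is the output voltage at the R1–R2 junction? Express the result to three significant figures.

V_out ≈ 5.27 V

The load sits in parallel with R2, giving an effective lower resistance R2' = R2·R_L/(R2+R_L) = 17.48 Ω.
Then V_out = V_CC · R2'/(R1 + R2') = 5.73 × 17.48/19.00 = 5.272 V.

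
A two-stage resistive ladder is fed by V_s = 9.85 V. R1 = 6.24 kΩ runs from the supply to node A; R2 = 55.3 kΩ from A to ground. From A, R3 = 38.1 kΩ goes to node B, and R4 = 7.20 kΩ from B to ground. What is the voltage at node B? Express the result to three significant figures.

Looking into the second stage from A: R3 + R4 = 45.30 kΩ appears in parallel with R2.
R2 ‖ (R3+R4) = 24.90 kΩ.
So V_A = 9.85 × 0.7996 = 7.876 V.
Stage 2 is unloaded, so V_B = V_A · R4/(R3+R4) = 7.876 × 7.20/45.30 = 1.252 V.

V_B ≈ 1.25 V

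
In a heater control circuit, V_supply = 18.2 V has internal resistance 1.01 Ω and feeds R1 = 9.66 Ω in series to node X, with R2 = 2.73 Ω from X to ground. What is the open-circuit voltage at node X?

V_th ≈ 3.71 V

R1' = 1.01 + 9.66 = 10.67 Ω (source resistance + R1).
With X open, the divider is unloaded: V_th = 18.2 × 2.73/13.40 = 3.708 V.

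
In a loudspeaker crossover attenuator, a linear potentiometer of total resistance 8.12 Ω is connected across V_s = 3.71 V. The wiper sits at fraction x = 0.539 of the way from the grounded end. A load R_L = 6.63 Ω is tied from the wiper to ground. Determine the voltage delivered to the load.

Split the track: R_lower = x·R_p = 4.377 Ω, R_upper = (1−x)·R_p = 3.743 Ω.
Lower segment in parallel with the load: 4.377 ‖ 6.63 = 2.636 Ω.
Loaded-divider output: V_out = 3.71 × 0.4132 = 1.533 V.

V_out ≈ 1.53 V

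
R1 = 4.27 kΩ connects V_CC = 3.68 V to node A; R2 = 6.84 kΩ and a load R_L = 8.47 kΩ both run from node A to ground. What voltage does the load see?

V_out ≈ 1.73 V

The load sits in parallel with R2, giving an effective lower resistance R2' = R2·R_L/(R2+R_L) = 3.784 kΩ.
Then V_out = V_CC · R2'/(R1 + R2') = 3.68 × 3.784/8.054 = 1.729 V.
(Unloaded it would be 2.27 V; the load pulls it down.)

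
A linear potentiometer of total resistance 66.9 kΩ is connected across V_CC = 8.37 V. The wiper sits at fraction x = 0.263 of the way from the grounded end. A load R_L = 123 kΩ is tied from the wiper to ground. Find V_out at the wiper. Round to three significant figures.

Lower segment x·R_p = 17.59 kΩ; upper segment (1−x)·R_p = 49.31 kΩ.
(x·R_p) ‖ R_L = 15.39 kΩ.
V_out = 8.37 × 15.39/(49.31 + 15.39) = 1.991 V.

V_out ≈ 1.99 V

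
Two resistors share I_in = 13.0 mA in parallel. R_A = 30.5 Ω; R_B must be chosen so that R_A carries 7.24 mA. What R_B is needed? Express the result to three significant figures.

In a two-way split, I_A/I_in = R_B/(R_A + R_B).
7.24/13.0 = R_B/(R_A + R_B) → R_B = R_A · (0.5569)/(1 − 0.5569) = 30.5 × 1.257 = 38.34 Ω.

R_B ≈ 38.3 Ω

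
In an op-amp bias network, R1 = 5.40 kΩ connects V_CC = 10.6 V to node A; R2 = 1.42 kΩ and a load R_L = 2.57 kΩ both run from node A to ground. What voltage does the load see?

First combine the lower leg with the load: R2 ‖ R_L = 0.9146 kΩ.
Then V_out = V_CC · R2'/(R1 + R2') = 10.6 × 0.9146/6.315 = 1.535 V.
(Unloaded it would be 2.21 V; the load pulls it down.)

V_out ≈ 1.54 V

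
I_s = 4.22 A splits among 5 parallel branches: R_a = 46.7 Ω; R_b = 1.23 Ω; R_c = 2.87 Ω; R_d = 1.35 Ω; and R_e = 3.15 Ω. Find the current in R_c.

Total conductance ΣG = 1/46.7 + 1/1.23 + 1/2.87 + 1/1.35 + 1/3.15 = 2.241 (units of 1/Ω).
Current divider: I(R_c) = I_s · G_k/ΣG = 4.22 × (0.3484/2.241) = 4.22 × 0.1555 = 0.6561 A.

I ≈ 0.656 A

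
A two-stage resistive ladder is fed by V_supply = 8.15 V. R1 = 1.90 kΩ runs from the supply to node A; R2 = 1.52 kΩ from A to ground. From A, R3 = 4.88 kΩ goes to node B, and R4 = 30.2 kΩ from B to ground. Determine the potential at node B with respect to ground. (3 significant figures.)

V_B ≈ 3.05 V

Node A sees R2 in parallel with the series input of stage 2, R3 + R4 = 35.08 kΩ.
R2 ‖ (R3+R4) = 1.457 kΩ.
So V_A = 8.15 × 0.4340 = 3.537 V.
V_B = V_A × 0.8609 = 3.045 V.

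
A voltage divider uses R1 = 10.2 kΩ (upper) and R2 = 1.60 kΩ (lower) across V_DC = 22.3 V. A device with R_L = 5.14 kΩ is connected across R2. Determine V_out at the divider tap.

V_out ≈ 2.38 V

First combine the lower leg with the load: R2 ‖ R_L = 1.220 kΩ.
Then V_out = V_DC · R2'/(R1 + R2') = 22.3 × 1.220/11.42 = 2.383 V.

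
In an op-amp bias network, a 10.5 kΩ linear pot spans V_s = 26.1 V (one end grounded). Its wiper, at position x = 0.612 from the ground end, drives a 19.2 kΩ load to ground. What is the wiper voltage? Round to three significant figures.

V_out ≈ 14.1 V

The pot divides into 4.074 kΩ above the wiper and 6.426 kΩ below.
R_L loads the lower segment: effective lower R = 4.815 kΩ.
V_out = 26.1 × 4.815/(4.074 + 4.815) = 14.14 V.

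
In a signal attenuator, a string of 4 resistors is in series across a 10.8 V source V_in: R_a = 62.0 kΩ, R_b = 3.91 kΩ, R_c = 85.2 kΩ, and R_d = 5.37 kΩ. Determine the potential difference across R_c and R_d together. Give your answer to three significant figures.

Series total: ΣR = 62.0 + 3.91 + 85.2 + 5.37 = 156.5 kΩ.
R_{R_c..R_d} = 85.2 + 5.37 = 90.57 kΩ.
By the voltage-divider rule, V = 10.8 × 90.57/156.5 = 6.251 V.

V ≈ 6.25 V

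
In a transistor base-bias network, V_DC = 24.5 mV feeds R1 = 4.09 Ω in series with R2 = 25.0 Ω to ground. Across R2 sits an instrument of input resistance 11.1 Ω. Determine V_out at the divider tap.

R2 ‖ R_L = (25.0 × 11.1)/(25.0 + 11.1) = 7.687 Ω.
Voltage divider with the loaded lower leg: V_out = 24.5 × 7.687/(4.09 + 7.687) = 24.5 × 0.6527 = 15.99 mV.
(Unloaded it would be 21.1 mV; the load pulls it down.)

V_out ≈ 16.0 mV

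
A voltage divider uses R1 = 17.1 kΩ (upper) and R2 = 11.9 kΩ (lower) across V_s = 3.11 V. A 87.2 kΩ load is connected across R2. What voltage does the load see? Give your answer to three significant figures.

V_out ≈ 1.18 V

R2 ‖ R_L = (11.9 × 87.2)/(11.9 + 87.2) = 10.47 kΩ.
Voltage divider with the loaded lower leg: V_out = 3.11 × 10.47/(17.1 + 10.47) = 3.11 × 0.3798 = 1.181 V.
(Unloaded it would be 1.28 V; the load pulls it down.)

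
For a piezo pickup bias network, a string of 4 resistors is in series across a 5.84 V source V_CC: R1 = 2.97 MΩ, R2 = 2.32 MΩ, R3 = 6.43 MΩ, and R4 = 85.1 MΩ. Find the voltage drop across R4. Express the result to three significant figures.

Total series resistance ΣR = 2.97 + 2.32 + 6.43 + 85.1 = 96.82 MΩ.
Voltage divider: V = V_CC · (85.10 / 96.82) = 5.84 × 0.8790 = 5.133 V.

V ≈ 5.13 V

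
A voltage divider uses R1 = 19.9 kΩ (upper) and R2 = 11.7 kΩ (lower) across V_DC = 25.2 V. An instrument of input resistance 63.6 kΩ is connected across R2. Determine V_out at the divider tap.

V_out ≈ 8.36 V

The load sits in parallel with R2, giving an effective lower resistance R2' = R2·R_L/(R2+R_L) = 9.882 kΩ.
Now apply the divider: V_out = 25.2 × 0.3318 = 8.362 V.
(Unloaded it would be 9.33 V; the load pulls it down.)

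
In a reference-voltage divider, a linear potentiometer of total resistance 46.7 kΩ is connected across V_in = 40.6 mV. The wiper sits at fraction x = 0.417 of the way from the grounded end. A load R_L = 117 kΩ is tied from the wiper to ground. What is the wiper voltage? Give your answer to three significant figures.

V_out ≈ 15.4 mV

The pot divides into 27.23 kΩ above the wiper and 19.47 kΩ below.
Lower segment in parallel with the load: 19.47 ‖ 117 = 16.70 kΩ.
Loaded-divider output: V_out = 40.6 × 0.3801 = 15.43 mV.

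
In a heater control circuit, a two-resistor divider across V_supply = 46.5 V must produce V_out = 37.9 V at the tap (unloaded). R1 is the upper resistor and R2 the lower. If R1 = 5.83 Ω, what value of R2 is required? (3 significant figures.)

Required fraction k = V_out/V_supply = 0.8151.
Rearranging, R2 = R1·k/(1−k) = 5.83 × 4.407 = 25.69 Ω.

R2 ≈ 25.7 Ω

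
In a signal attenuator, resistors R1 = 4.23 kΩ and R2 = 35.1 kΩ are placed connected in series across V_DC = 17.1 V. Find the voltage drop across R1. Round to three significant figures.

V ≈ 1.84 V

ΣR = 4.23 + 35.1 = 39.33 kΩ.
V = V_DC · R/ΣR = 17.1 × 0.1076 = 1.839 V.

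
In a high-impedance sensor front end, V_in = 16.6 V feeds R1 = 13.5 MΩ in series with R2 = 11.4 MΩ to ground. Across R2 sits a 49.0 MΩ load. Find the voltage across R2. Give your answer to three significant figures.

R2 ‖ R_L = (11.4 × 49.0)/(11.4 + 49.0) = 9.248 MΩ.
Now apply the divider: V_out = 16.6 × 0.4066 = 6.749 V.

V_out ≈ 6.75 V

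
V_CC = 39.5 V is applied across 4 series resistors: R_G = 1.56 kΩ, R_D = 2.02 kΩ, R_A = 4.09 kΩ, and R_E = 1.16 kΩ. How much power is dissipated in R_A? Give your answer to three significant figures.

P ≈ 81.8 mW

The common current is I = 39.5/8.830 = 4.473 mA.
V(R_A) = I·R = 18.30 V; P = V·I = 18.30 × 4.473 = 81.85 mW.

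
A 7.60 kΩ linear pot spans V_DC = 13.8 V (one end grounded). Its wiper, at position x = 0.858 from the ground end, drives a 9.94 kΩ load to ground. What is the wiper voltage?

The pot divides into 1.079 kΩ above the wiper and 6.521 kΩ below.
R_L loads the lower segment: effective lower R = 3.938 kΩ.
V_out = 13.8 × 3.938/(1.079 + 3.938) = 10.83 V.
(Unloaded: V_out = x·V_DC = 11.8 V.)

V_out ≈ 10.8 V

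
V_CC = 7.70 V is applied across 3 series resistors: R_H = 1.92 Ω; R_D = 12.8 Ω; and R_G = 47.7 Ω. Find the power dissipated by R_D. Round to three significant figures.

Series current I = V_CC/ΣR = 7.70/62.42 = 0.1234 A.
P = I²R = 0.01522 × 12.8 = 0.1948 W.

P ≈ 0.195 W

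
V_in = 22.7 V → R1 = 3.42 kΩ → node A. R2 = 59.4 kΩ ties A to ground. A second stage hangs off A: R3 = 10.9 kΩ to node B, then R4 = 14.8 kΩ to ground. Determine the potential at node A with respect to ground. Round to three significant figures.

V_A ≈ 19.1 V

Node A sees R2 in parallel with the series input of stage 2, R3 + R4 = 25.70 kΩ.
R2 ‖ (R3+R4) = 17.94 kΩ.
So V_A = 22.7 × 0.8399 = 19.07 V.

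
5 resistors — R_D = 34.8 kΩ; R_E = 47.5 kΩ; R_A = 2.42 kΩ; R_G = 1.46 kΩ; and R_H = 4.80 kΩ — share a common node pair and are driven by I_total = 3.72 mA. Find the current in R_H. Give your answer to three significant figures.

I ≈ 0.571 mA

Conductances: ΣG = 1/34.8 + 1/47.5 + 1/2.42 + 1/1.46 + 1/4.80 = 1.356 (1/kΩ).
Current divider: I(R_H) = I_total · G_k/ΣG = 3.72 × (0.2083/1.356) = 3.72 × 0.1536 = 0.5714 mA.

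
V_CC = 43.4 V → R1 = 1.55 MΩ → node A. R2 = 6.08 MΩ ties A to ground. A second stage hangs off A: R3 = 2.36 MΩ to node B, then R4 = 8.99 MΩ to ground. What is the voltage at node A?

V_A ≈ 31.2 V

The second stage (R3 + R4 = 11.35 MΩ) loads node A in parallel with R2.
R2 ‖ (R3+R4) = 3.959 MΩ.
V_A = 43.4 × 3.959/(1.55 + 3.959) = 31.19 V.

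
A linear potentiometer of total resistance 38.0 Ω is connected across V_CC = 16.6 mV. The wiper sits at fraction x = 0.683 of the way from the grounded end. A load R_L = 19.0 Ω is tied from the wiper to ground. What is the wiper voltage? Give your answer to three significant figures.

Split the track: R_lower = x·R_p = 25.95 Ω, R_upper = (1−x)·R_p = 12.05 Ω.
Lower segment in parallel with the load: 25.95 ‖ 19.0 = 10.97 Ω.
Loaded-divider output: V_out = 16.6 × 0.4766 = 7.912 mV.
(Unloaded: V_out = x·V_CC = 11.3 mV.)

V_out ≈ 7.91 mV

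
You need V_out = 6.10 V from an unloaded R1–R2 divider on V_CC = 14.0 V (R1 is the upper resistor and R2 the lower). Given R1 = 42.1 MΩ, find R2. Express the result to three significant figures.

V_out/V_CC = R2/(R1+R2) = 0.4357.
R2 = R1 · 0.4357/(1 − 0.4357) = 32.51 MΩ.

R2 ≈ 32.5 MΩ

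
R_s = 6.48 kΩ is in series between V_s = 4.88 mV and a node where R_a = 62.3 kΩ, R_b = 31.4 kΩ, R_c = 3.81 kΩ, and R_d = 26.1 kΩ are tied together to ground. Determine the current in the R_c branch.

I ≈ 0.393 µA

Combine the parallel branches: R_p = (1/62.3 + 1/31.4 + 1/3.81 + 1/26.1)⁻¹ = 2.868 kΩ.
Node voltage V_A = V_s · R_p/(R_s + R_p) = 4.88 × 0.3068 = 1.497 mV.
Branch current I = V_A/R_c = 1.497/3.81 = 0.3930 µA.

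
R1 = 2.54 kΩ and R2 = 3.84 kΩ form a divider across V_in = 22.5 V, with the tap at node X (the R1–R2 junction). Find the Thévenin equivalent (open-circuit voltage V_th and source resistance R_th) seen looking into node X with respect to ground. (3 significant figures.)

Open-circuit (no load on X): V_th = V_in · R2/(R1 + R2) = 22.5 × 3.84/(2.540 + 3.84) = 13.54 V.
Zeroing V_in shorts the top of R1 to ground, so R_th = R1 ‖ R2 = 1.529 kΩ.

V_th ≈ 13.5 V, R_th ≈ 1.53 kΩ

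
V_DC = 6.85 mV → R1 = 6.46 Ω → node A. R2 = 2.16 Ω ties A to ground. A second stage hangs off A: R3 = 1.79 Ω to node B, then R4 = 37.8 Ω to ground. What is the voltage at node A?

Node A sees R2 in parallel with the series input of stage 2, R3 + R4 = 39.59 Ω.
Effective lower resistance at A: R2 ‖ 39.59 = 2.048 Ω.
First divider: V_A = V_DC · 2.048/(6.46 + 2.048) = 1.649 mV.

V_A ≈ 1.65 mV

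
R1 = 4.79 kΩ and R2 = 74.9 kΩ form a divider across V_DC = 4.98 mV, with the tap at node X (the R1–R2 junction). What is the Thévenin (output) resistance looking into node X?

R_th ≈ 4.50 kΩ

With V_DC suppressed (replaced by a short), R_th = R1 ‖ R2 = (4.790 × 74.9)/(4.790 + 74.9) = 4.502 kΩ.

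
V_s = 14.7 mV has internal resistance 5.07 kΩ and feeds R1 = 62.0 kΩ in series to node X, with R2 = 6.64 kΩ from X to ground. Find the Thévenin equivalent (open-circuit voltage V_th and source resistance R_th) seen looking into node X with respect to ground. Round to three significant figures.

V_th ≈ 1.32 mV, R_th ≈ 6.04 kΩ

R1' = 5.07 + 62.0 = 67.07 kΩ (source resistance + R1).
With X open, the divider is unloaded: V_th = 14.7 × 6.64/73.71 = 1.324 mV.
With V_s suppressed (replaced by a short), R_th = R1' ‖ R2 = (67.07 × 6.64)/(67.07 + 6.64) = 6.042 kΩ.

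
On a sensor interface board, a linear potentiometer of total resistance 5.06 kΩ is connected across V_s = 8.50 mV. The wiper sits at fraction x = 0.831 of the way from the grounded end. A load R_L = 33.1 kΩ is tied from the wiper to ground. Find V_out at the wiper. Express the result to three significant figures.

V_out ≈ 6.92 mV

The pot divides into 0.8551 kΩ above the wiper and 4.205 kΩ below.
Lower segment in parallel with the load: 4.205 ‖ 33.1 = 3.731 kΩ.
Then V_out = V_s · 3.731/(0.8551 + 3.731) = 6.915 mV.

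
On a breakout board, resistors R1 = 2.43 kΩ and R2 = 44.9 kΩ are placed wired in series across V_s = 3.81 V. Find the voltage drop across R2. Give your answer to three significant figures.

V ≈ 3.61 V

ΣR = 2.43 + 44.9 = 47.33 kΩ.
V = V_s · R/ΣR = 3.81 × 0.9487 = 3.614 V.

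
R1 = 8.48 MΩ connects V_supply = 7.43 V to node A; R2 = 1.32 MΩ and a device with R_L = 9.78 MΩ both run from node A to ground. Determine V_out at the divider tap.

V_out ≈ 0.896 V

First combine the lower leg with the load: R2 ‖ R_L = 1.163 MΩ.
Voltage divider with the loaded lower leg: V_out = 7.43 × 1.163/(8.48 + 1.163) = 7.43 × 0.1206 = 0.8961 V.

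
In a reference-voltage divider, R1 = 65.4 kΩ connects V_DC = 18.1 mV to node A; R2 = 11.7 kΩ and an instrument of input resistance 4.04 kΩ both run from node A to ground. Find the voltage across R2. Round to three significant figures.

R2 ‖ R_L = (11.7 × 4.04)/(11.7 + 4.04) = 3.003 kΩ.
Now apply the divider: V_out = 18.1 × 0.04390 = 0.7946 mV.

V_out ≈ 0.795 mV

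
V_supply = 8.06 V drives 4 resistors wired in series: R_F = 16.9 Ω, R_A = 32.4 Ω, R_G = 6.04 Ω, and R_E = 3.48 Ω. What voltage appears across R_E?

Total series resistance ΣR = 16.9 + 32.4 + 6.04 + 3.48 = 58.82 Ω.
Voltage divider: V = V_supply · (3.480 / 58.82) = 8.06 × 0.05916 = 0.4769 V.

V ≈ 0.477 V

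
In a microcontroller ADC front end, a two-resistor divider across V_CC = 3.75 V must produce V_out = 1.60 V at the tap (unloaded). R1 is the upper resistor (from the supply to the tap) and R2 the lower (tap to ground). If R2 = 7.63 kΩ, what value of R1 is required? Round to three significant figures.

The divider ratio is R2/(R1+R2) = 1.60/3.75 = 0.4267.
R1 = R2·(1/k − 1) = 7.63 × 1.344 = 10.25 kΩ.

R1 ≈ 10.3 kΩ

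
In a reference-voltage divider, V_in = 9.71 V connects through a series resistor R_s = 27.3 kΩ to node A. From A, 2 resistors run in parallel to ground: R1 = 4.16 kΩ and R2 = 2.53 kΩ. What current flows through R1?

I ≈ 0.127 mA

Parallel bank: R_p = 1/(1/4.16 + 1/2.53) = 1.573 kΩ.
V_A by voltage divider: V_A = 9.71 × 1.573/(27.3 + 1.573) = 0.5291 V.
I(R1) = V_A / R1 = 0.5291/4.16 = 0.1272 mA.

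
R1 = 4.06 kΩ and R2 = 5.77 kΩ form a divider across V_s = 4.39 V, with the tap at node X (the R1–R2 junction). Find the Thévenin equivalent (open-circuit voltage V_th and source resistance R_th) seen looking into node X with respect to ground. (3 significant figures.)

V_th ≈ 2.58 V, R_th ≈ 2.38 kΩ

V_th is the unloaded tap voltage: V_s · R2/(R1+R2) = 4.39 × 0.5870 = 2.577 V.
Looking into X with the source shorted: R_th = R1·R2/(R1+R2) = 4.060 × 5.77/9.830 = 2.383 kΩ.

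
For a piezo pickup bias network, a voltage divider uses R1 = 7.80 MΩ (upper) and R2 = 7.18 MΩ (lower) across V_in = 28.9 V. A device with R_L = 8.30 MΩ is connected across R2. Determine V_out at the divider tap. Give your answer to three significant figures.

V_out ≈ 9.55 V

The load sits in parallel with R2, giving an effective lower resistance R2' = R2·R_L/(R2+R_L) = 3.850 MΩ.
Now apply the divider: V_out = 28.9 × 0.3305 = 9.550 V.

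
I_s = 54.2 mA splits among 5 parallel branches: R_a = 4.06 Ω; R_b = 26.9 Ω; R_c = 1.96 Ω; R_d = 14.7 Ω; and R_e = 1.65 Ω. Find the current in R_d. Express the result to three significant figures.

Conductances: ΣG = 1/4.06 + 1/26.9 + 1/1.96 + 1/14.7 + 1/1.65 = 1.468 (1/Ω).
By the current-divider rule, I = I_s · G_k/ΣG = 54.2 × 0.04635 = 2.512 mA.

I ≈ 2.51 mA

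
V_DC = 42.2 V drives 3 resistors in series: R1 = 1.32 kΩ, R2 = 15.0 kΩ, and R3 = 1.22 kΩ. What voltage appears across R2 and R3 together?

Total series resistance ΣR = 1.32 + 15.0 + 1.22 = 17.54 kΩ.
R_{R2..R3} = 15.0 + 1.22 = 16.22 kΩ.
Voltage divider: V = V_DC · (16.22 / 17.54) = 42.2 × 0.9247 = 39.02 V.

V ≈ 39.0 V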